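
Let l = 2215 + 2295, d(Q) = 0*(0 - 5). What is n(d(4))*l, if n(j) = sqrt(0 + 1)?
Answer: 4510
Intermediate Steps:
d(Q) = 0 (d(Q) = 0*(-5) = 0)
l = 4510
n(j) = 1 (n(j) = sqrt(1) = 1)
n(d(4))*l = 1*4510 = 4510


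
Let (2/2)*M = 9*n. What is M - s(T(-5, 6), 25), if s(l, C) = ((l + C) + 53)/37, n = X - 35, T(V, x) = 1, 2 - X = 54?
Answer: -29050/37 ≈ -785.13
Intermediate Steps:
X = -52 (X = 2 - 1*54 = 2 - 54 = -52)
n = -87 (n = -52 - 35 = -87)
M = -783 (M = 9*(-87) = -783)
s(l, C) = 53/37 + C/37 + l/37 (s(l, C) = ((C + l) + 53)*(1/37) = (53 + C + l)*(1/37) = 53/37 + C/37 + l/37)
M - s(T(-5, 6), 25) = -783 - (53/37 + (1/37)*25 + (1/37)*1) = -783 - (53/37 + 25/37 + 1/37) = -783 - 1*79/37 = -783 - 79/37 = -29050/37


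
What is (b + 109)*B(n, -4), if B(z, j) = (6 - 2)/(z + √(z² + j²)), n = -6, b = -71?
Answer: 57 + 19*√13 ≈ 125.51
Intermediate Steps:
B(z, j) = 4/(z + √(j² + z²))
(b + 109)*B(n, -4) = (-71 + 109)*(4/(-6 + √((-4)² + (-6)²))) = 38*(4/(-6 + √(16 + 36))) = 38*(4/(-6 + √52)) = 38*(4/(-6 + 2*√13)) = 152/(-6 + 2*√13)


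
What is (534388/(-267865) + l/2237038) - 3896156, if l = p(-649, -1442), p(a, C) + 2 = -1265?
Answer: -2334672095115851419/599224183870 ≈ -3.8962e+6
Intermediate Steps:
p(a, C) = -1267 (p(a, C) = -2 - 1265 = -1267)
l = -1267
(534388/(-267865) + l/2237038) - 3896156 = (534388/(-267865) - 1267/2237038) - 3896156 = (534388*(-1/267865) - 1267*1/2237038) - 3896156 = (-534388/267865 - 1267/2237038) - 3896156 = -1195785647699/599224183870 - 3896156 = -2334672095115851419/599224183870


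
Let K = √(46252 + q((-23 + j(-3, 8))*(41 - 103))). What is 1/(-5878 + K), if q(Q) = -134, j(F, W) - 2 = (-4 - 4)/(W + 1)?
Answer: -2939/17252383 - √46118/34504766 ≈ -0.00017658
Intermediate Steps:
j(F, W) = 2 - 8/(1 + W) (j(F, W) = 2 + (-4 - 4)/(W + 1) = 2 - 8/(1 + W))
K = √46118 (K = √(46252 - 134) = √46118 ≈ 214.75)
1/(-5878 + K) = 1/(-5878 + √46118)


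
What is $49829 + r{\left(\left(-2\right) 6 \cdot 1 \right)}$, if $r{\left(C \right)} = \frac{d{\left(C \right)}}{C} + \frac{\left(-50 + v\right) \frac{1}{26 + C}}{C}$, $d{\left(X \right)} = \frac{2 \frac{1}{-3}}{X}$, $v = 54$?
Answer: $\frac{75341405}{1512} \approx 49829.0$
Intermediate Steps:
$d{\left(X \right)} = - \frac{2}{3 X}$ ($d{\left(X \right)} = \frac{2 \left(- \frac{1}{3}\right)}{X} = - \frac{2}{3 X}$)
$r{\left(C \right)} = - \frac{2}{3 C^{2}} + \frac{4}{C \left(26 + C\right)}$ ($r{\left(C \right)} = \frac{\left(- \frac{2}{3}\right) \frac{1}{C}}{C} + \frac{\left(-50 + 54\right) \frac{1}{26 + C}}{C} = - \frac{2}{3 C^{2}} + \frac{4 \frac{1}{26 + C}}{C} = - \frac{2}{3 C^{2}} + \frac{4}{C \left(26 + C\right)}$)
$49829 + r{\left(\left(-2\right) 6 \cdot 1 \right)} = 49829 + \frac{2 \left(-26 + 5 \left(-2\right) 6 \cdot 1\right)}{3 \cdot 144 \left(26 + \left(-2\right) 6 \cdot 1\right)} = 49829 + \frac{2 \left(-26 + 5 \left(\left(-12\right) 1\right)\right)}{3 \cdot 144 \left(26 - 12\right)} = 49829 + \frac{2 \left(-26 + 5 \left(-12\right)\right)}{3 \cdot 144 \left(26 - 12\right)} = 49829 + \frac{2}{3} \cdot \frac{1}{144} \cdot \frac{1}{14} \left(-26 - 60\right) = 49829 + \frac{2}{3} \cdot \frac{1}{144} \cdot \frac{1}{14} \left(-86\right) = 49829 - \frac{43}{1512} = \frac{75341405}{1512}$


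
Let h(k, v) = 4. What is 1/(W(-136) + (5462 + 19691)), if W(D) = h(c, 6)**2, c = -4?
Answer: 1/25169 ≈ 3.9731e-5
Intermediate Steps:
W(D) = 16 (W(D) = 4**2 = 16)
1/(W(-136) + (5462 + 19691)) = 1/(16 + (5462 + 19691)) = 1/(16 + 25153) = 1/25169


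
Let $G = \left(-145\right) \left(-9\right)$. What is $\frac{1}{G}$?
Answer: $\frac{1}{1305} \approx 0.00076628$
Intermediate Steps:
$G = 1305$
$\frac{1}{G} = \frac{1}{1305}$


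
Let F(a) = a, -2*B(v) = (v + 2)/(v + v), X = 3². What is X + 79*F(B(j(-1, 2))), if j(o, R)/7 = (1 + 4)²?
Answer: -7683/700 ≈ -10.976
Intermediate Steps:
X = 9
j(o, R) = 175 (j(o, R) = 7*(1 + 4)² = 7*5² = 7*25 = 175)
B(v) = -(2 + v)/(4*v) (B(v) = -(v + 2)/(2*(v + v)) = -(2 + v)/(2*(2*v)) = -(2 + v)*1/(2*v)/2 = -(2 + v)/(4*v))
X + 79*F(B(j(-1, 2))) = 9 + 79*((¼)*(-2 - 1*175)/175) = 9 + 79*((¼)*(1/175)*(-2 - 175)) = 9 + 79*((¼)*(1/175)*(-177)) = 9 + 79*(-177/700) = 9 - 13983/700 = -7683/700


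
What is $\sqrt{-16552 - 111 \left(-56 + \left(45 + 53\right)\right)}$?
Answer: $i \sqrt{21214} \approx 145.65 i$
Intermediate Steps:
$\sqrt{-16552 - 111 \left(-56 + \left(45 + 53\right)\right)} = \sqrt{-16552 - 111 \left(-56 + 98\right)} = \sqrt{-16552 - 4662} = \sqrt{-21214} = i \sqrt{21214}$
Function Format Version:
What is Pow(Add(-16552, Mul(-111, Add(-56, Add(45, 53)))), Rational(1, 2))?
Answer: Mul(I, Pow(21214, Rational(1, 2))) ≈ Mul(145.65, I)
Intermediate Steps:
Pow(Add(-16552, Mul(-111, Add(-56, Add(45, 53)))), Rational(1, 2)) = Pow(Add(-16552, Mul(-111, Add(-56, 98))), Rational(1, 2)) = Pow(Add(-16552, Mul(-111, 42)), Rational(1, 2)) = Pow(Add(-16552, -4662), Rational(1, 2)) = Pow(-21214, Rational(1, 2)) = Mul(I, Pow(21214, Rational(1, 2)))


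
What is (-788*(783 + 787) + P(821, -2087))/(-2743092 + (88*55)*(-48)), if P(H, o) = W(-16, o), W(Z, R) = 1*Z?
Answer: 103098/247951 ≈ 0.41580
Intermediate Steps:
W(Z, R) = Z
P(H, o) = -16
(-788*(783 + 787) + P(821, -2087))/(-2743092 + (88*55)*(-48)) = (-788*(783 + 787) - 16)/(-2743092 + (88*55)*(-48)) = (-788*1570 - 16)/(-2743092 + 4840*(-48)) = (-1237160 - 16)/(-2743092 - 232320) = -1237176/(-2975412) = -1237176*(-1/2975412) = 103098/247951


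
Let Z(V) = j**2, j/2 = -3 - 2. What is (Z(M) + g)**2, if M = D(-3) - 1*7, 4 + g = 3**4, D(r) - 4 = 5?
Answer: 31329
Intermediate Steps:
D(r) = 9 (D(r) = 4 + 5 = 9)
j = -10 (j = 2*(-3 - 2) = 2*(-5) = -10)
g = 77 (g = -4 + 3**4 = -4 + 81 = 77)
M = 2 (M = 9 - 1*7 = 9 - 7 = 2)
Z(V) = 100 (Z(V) = (-10)**2 = 100)
(Z(M) + g)**2 = (100 + 77)**2 = 177**2 = 31329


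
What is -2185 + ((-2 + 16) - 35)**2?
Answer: -1744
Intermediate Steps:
-2185 + ((-2 + 16) - 35)**2 = -2185 + (14 - 35)**2 = -2185 + (-21)**2 = -2185 + 441 = -1744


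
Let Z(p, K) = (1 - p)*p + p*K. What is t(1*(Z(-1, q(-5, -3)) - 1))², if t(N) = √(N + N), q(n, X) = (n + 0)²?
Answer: -56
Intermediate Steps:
q(n, X) = n²
Z(p, K) = K*p + p*(1 - p) (Z(p, K) = p*(1 - p) + K*p = K*p + p*(1 - p))
t(N) = √2*√N (t(N) = √(2*N) = √2*√N)
t(1*(Z(-1, q(-5, -3)) - 1))² = (√2*√(1*(-(1 + (-5)² - 1*(-1)) - 1)))² = (√2*√(1*(-(1 + 25 + 1) - 1)))² = (√2*√(1*(-1*27 - 1)))² = (√2*√(1*(-27 - 1)))² = (√2*√(1*(-28)))² = (√2*√(-28))² = (√2*(2*I*√7))² = (2*I*√14)² = -56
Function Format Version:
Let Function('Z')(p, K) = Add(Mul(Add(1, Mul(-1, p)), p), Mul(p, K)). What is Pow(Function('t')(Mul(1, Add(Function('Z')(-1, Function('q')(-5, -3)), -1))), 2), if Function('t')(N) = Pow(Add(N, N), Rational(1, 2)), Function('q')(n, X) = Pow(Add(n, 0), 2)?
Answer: -56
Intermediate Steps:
Function('q')(n, X) = Pow(n, 2)
Function('Z')(p, K) = Add(Mul(K, p), Mul(p, Add(1, Mul(-1, p)))) (Function('Z')(p, K) = Add(Mul(p, Add(1, Mul(-1, p))), Mul(K, p)) = Add(Mul(K, p), Mul(p, Add(1, Mul(-1, p)))))
Function('t')(N) = Mul(Pow(2, Rational(1, 2)), Pow(N, Rational(1, 2))) (Function('t')(N) = Pow(Mul(2, N), Rational(1, 2)) = Mul(Pow(2, Rational(1, 2)), Pow(N, Rational(1, 2))))
Pow(Function('t')(Mul(1, Add(Function('Z')(-1, Function('q')(-5, -3)), -1))), 2) = Pow(Mul(Pow(2, Rational(1, 2)), Pow(Mul(1, Add(Mul(-1, Add(1, Pow(-5, 2), Mul(-1, -1))), -1)), Rational(1, 2))), 2) = Pow(Mul(Pow(2, Rational(1, 2)), Pow(Mul(1, Add(Mul(-1, Add(1, 25, 1)), -1)), Rational(1, 2))), 2) = Pow(Mul(Pow(2, Rational(1, 2)), Pow(Mul(1, Add(Mul(-1, 27), -1)), Rational(1, 2))), 2) = Pow(Mul(Pow(2, Rational(1, 2)), Pow(Mul(1, Add(-27, -1)), Rational(1, 2))), 2) = Pow(Mul(Pow(2, Rational(1, 2)), Pow(Mul(1, -28), Rational(1, 2))), 2) = Pow(Mul(Pow(2, Rational(1, 2)), Pow(-28, Rational(1, 2))), 2) = Pow(Mul(Pow(2, Rational(1, 2)), Mul(2, I, Pow(7, Rational(1, 2)))), 2) = Pow(Mul(2, I, Pow(14, Rational(1, 2))), 2) = -56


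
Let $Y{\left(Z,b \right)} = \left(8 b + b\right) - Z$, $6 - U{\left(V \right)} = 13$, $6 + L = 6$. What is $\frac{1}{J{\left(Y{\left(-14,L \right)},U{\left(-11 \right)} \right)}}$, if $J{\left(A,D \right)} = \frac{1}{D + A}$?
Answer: $7$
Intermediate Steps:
$L = 0$ ($L = -6 + 6 = 0$)
$U{\left(V \right)} = -7$ ($U{\left(V \right)} = 6 - 13 = -7$)
$Y{\left(Z,b \right)} = - Z + 9 b$ ($Y{\left(Z,b \right)} = 9 b - Z = - Z + 9 b$)
$J{\left(A,D \right)} = \frac{1}{A + D}$
$\frac{1}{J{\left(Y{\left(-14,L \right)},U{\left(-11 \right)} \right)}} = \frac{1}{\frac{1}{\left(\left(-1\right) \left(-14\right) + 9 \cdot 0\right) - 7}} = \frac{1}{\frac{1}{\left(14 + 0\right) - 7}} = \frac{1}{\frac{1}{14 - 7}} = \frac{1}{\frac{1}{7}} = 7$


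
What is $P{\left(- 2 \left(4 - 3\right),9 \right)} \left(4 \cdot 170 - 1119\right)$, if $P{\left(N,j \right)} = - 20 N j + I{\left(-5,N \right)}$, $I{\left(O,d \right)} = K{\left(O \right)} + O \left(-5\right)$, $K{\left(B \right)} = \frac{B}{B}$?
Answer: $-169454$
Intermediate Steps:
$K{\left(B \right)} = 1$
$I{\left(O,d \right)} = 1 - 5 O$ ($I{\left(O,d \right)} = 1 + O \left(-5\right) = 1 - 5 O$)
$P{\left(N,j \right)} = 26 - 20 N j$ ($P{\left(N,j \right)} = - 20 N j + \left(1 - -25\right) = - 20 N j + \left(1 + 25\right) = - 20 N j + 26 = 26 - 20 N j$)
$P{\left(- 2 \left(4 - 3\right),9 \right)} \left(4 \cdot 170 - 1119\right) = \left(26 - 20 \left(- 2 \left(4 - 3\right)\right) 9\right) \left(4 \cdot 170 - 1119\right) = \left(26 - 20 \left(\left(-2\right) 1\right) 9\right) \left(680 - 1119\right) = \left(26 - \left(-40\right) 9\right) \left(-439\right) = \left(26 + 360\right) \left(-439\right) = 386 \left(-439\right) = -169454$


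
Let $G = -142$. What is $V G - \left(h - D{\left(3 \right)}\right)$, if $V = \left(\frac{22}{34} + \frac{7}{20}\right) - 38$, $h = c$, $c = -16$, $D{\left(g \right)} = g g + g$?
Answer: $\frac{898011}{170} \approx 5282.4$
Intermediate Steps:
$D{\left(g \right)} = g + g^{2}$ ($D{\left(g \right)} = g^{2} + g = g + g^{2}$)
$h = -16$
$V = - \frac{12581}{340}$ ($V = \left(22 \cdot \frac{1}{34} + 7 \cdot \frac{1}{20}\right) - 38 = \left(\frac{11}{17} + \frac{7}{20}\right) - 38 = \frac{339}{340} - 38 = - \frac{12581}{340} \approx -37.003$)
$V G - \left(h - D{\left(3 \right)}\right) = \left(- \frac{12581}{340}\right) \left(-142\right) + \left(3 \left(1 + 3\right) - -16\right) = \frac{893251}{170} + \left(3 \cdot 4 + 16\right) = \frac{893251}{170} + \left(12 + 16\right) = \frac{893251}{170} + 28 = \frac{898011}{170}$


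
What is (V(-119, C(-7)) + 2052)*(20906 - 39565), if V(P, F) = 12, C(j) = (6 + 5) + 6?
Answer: -38512176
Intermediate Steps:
C(j) = 17 (C(j) = 11 + 6 = 17)
(V(-119, C(-7)) + 2052)*(20906 - 39565) = (12 + 2052)*(20906 - 39565) = 2064*(-18659) = -38512176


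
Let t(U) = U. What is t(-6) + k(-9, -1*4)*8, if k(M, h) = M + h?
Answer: -110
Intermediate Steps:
t(-6) + k(-9, -1*4)*8 = -6 + (-9 - 1*4)*8 = -6 + (-9 - 4)*8 = -6 - 13*8 = -6 - 104 = -110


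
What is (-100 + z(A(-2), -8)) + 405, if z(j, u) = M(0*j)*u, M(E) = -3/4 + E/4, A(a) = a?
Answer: 311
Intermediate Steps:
M(E) = -3/4 + E/4 (M(E) = -3*1/4 + E*(1/4) = -3/4 + E/4)
z(j, u) = -3*u/4 (z(j, u) = (-3/4 + (0*j)/4)*u = (-3/4 + (1/4)*0)*u = (-3/4 + 0)*u = -3*u/4)
(-100 + z(A(-2), -8)) + 405 = (-100 - 3/4*(-8)) + 405 = (-100 + 6) + 405 = -94 + 405 = 311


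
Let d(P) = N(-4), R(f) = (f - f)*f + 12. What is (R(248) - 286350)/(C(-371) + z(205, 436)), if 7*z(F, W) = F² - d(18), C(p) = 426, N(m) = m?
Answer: -2004366/45011 ≈ -44.531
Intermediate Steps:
R(f) = 12 (R(f) = 0*f + 12 = 0 + 12 = 12)
d(P) = -4
z(F, W) = 4/7 + F²/7 (z(F, W) = (F² - 1*(-4))/7 = (F² + 4)/7 = (4 + F²)/7 = 4/7 + F²/7)
(R(248) - 286350)/(C(-371) + z(205, 436)) = (12 - 286350)/(426 + (4/7 + (⅐)*205²)) = -286338/(426 + (4/7 + (⅐)*42025)) = -286338/(426 + (4/7 + 42025/7)) = -286338/(426 + 42029/7) = -286338/45011/7 = -286338*7/45011 = -2004366/45011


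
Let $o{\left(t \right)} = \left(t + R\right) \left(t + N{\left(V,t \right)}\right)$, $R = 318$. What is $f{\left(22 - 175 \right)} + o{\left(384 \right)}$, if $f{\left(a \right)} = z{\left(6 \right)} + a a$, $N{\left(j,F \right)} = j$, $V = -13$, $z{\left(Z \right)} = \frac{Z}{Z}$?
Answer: $283852$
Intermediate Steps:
$z{\left(Z \right)} = 1$
$f{\left(a \right)} = 1 + a^{2}$ ($f{\left(a \right)} = 1 + a a = 1 + a^{2}$)
$o{\left(t \right)} = \left(-13 + t\right) \left(318 + t\right)$ ($o{\left(t \right)} = \left(t + 318\right) \left(t - 13\right) = \left(318 + t\right) \left(-13 + t\right) = \left(-13 + t\right) \left(318 + t\right)$)
$f{\left(22 - 175 \right)} + o{\left(384 \right)} = \left(1 + \left(22 - 175\right)^{2}\right) + \left(-4134 + 384^{2} + 305 \cdot 384\right) = \left(1 + \left(-153\right)^{2}\right) + \left(-4134 + 147456 + 117120\right) = \left(1 + 23409\right) + 260442 = 23410 + 260442 = 283852$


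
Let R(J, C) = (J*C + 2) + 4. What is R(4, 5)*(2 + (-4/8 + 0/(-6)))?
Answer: 39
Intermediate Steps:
R(J, C) = 6 + C*J (R(J, C) = (C*J + 2) + 4 = (2 + C*J) + 4 = 6 + C*J)
R(4, 5)*(2 + (-4/8 + 0/(-6))) = (6 + 5*4)*(2 + (-4/8 + 0/(-6))) = (6 + 20)*(2 + (-4*⅛ + 0*(-⅙))) = 26*(2 + (-½ + 0)) = 26*(2 - ½) = 26*(3/2) = 39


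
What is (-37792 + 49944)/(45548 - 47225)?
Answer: -12152/1677 ≈ -7.2463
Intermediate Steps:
(-37792 + 49944)/(45548 - 47225) = 12152/(-1677) = 12152*(-1/1677) = -12152/1677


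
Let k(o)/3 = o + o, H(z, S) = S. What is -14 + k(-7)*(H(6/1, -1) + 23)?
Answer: -938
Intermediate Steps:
k(o) = 6*o (k(o) = 3*(o + o) = 3*(2*o) = 6*o)
-14 + k(-7)*(H(6/1, -1) + 23) = -14 + (6*(-7))*(-1 + 23) = -14 - 42*22 = -14 - 924 = -938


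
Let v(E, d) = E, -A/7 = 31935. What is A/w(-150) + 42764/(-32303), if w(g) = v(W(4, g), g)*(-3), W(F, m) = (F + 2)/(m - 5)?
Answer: -373094253559/193818 ≈ -1.9250e+6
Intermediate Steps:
A = -223545 (A = -7*31935 = -223545)
W(F, m) = (2 + F)/(-5 + m)
w(g) = -18/(-5 + g) (w(g) = ((2 + 4)/(-5 + g))*(-3) = (6/(-5 + g))*(-3) = -18/(-5 + g))
A/w(-150) + 42764/(-32303) = -223545/((-18/(-5 - 150))) + 42764/(-32303) = -223545/((-18/(-155))) + 42764*(-1/32303) = -223545/((-18*(-1/155))) - 42764/32303 = -223545/18/155 - 42764/32303 = -223545*155/18 - 42764/32303 = -11549825/6 - 42764/32303 = -373094253559/193818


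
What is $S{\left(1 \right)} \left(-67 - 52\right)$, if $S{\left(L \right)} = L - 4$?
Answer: $357$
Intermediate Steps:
$S{\left(L \right)} = -4 + L$ ($S{\left(L \right)} = L - 4 = -4 + L$)
$S{\left(1 \right)} \left(-67 - 52\right) = \left(-4 + 1\right) \left(-67 - 52\right) = \left(-3\right) \left(-119\right) = 357$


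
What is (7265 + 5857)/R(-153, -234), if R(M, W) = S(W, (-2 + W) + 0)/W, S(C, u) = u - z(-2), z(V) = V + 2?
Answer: 767637/59 ≈ 13011.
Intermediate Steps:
z(V) = 2 + V
S(C, u) = u (S(C, u) = u - (2 - 2) = u - 1*0 = u + 0 = u)
R(M, W) = (-2 + W)/W (R(M, W) = ((-2 + W) + 0)/W = (-2 + W)/W)
(7265 + 5857)/R(-153, -234) = (7265 + 5857)/(((-2 - 234)/(-234))) = 13122/((-1/234*(-236))) = 13122/(118/117) = 13122*(117/118) = 767637/59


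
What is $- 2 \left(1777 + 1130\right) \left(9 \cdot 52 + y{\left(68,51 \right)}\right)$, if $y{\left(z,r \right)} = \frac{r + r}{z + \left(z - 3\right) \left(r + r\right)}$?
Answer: $- \frac{536044986}{197} \approx -2.721 \cdot 10^{6}$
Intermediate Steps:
$y{\left(z,r \right)} = \frac{2 r}{z + 2 r \left(-3 + z\right)}$ ($y{\left(z,r \right)} = \frac{2 r}{z + \left(-3 + z\right) 2 r} = \frac{2 r}{z + 2 r \left(-3 + z\right)}$)
$- 2 \left(1777 + 1130\right) \left(9 \cdot 52 + y{\left(68,51 \right)}\right) = - 2 \left(1777 + 1130\right) \left(9 \cdot 52 + 2 \cdot 51 \frac{1}{68 - 306 + 2 \cdot 51 \cdot 68}\right) = - 2 \cdot 2907 \left(468 + 2 \cdot 51 \frac{1}{68 - 306 + 6936}\right) = - 2 \cdot 2907 \left(468 + 2 \cdot 51 \cdot \frac{1}{6698}\right) = - 2 \cdot 2907 \left(468 + \frac{3}{197}\right) = - 2 \cdot 2907 \cdot \frac{92199}{197} = \left(-2\right) \frac{268022493}{197} = - \frac{536044986}{197}$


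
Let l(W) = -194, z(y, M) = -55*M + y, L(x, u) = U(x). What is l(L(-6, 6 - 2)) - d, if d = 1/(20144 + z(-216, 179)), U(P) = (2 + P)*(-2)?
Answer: -1956103/10083 ≈ -194.00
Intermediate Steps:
U(P) = -4 - 2*P
L(x, u) = -4 - 2*x
z(y, M) = y - 55*M
d = 1/10083 (d = 1/(20144 + (-216 - 55*179)) = 1/(20144 + (-216 - 9845)) = 1/(20144 - 10061) = 1/10083 ≈ 9.9177e-5)
l(L(-6, 6 - 2)) - d = -194 - 1*1/10083 = -194 - 1/10083 = -1956103/10083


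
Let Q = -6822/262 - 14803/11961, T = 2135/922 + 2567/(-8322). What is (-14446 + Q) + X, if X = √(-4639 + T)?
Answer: -22678045550/1566891 + I*√17062148118036945/1918221 ≈ -14473.0 + 68.095*I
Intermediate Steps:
T = 3850174/1918221 (T = 2135*(1/922) + 2567*(-1/8322) = 2135/922 - 2567/8322 = 3850174/1918221 ≈ 2.0072)
X = I*√17062148118036945/1918221 (X = √(-4639 + 3850174/1918221) = √(-8894777045/1918221) = I*√17062148118036945/1918221 ≈ 68.095*I)
Q = -42738164/1566891 (Q = -6822*1/262 - 14803*1/11961 = -3411/131 - 14803/11961 = -42738164/1566891 ≈ -27.276)
(-14446 + Q) + X = (-14446 - 42738164/1566891) + I*√17062148118036945/1918221 = -22678045550/1566891 + I*√17062148118036945/1918221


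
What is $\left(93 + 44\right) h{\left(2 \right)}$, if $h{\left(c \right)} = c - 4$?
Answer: $-274$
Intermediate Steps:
$h{\left(c \right)} = -4 + c$ ($h{\left(c \right)} = c - 4 = -4 + c$)
$\left(93 + 44\right) h{\left(2 \right)} = \left(93 + 44\right) \left(-4 + 2\right) = 137 \left(-2\right) = -274$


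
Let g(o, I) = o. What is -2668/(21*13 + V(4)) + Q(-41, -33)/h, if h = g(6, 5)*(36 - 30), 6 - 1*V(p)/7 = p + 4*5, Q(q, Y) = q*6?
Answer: -7345/294 ≈ -24.983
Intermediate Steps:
Q(q, Y) = 6*q
V(p) = -98 - 7*p (V(p) = 42 - 7*(p + 4*5) = 42 - 7*(p + 20) = 42 - 7*(20 + p) = 42 + (-140 - 7*p) = -98 - 7*p)
h = 36 (h = 6*(36 - 30) = 6*6 = 36)
-2668/(21*13 + V(4)) + Q(-41, -33)/h = -2668/(21*13 + (-98 - 7*4)) + (6*(-41))/36 = -2668/(273 + (-98 - 28)) - 246*1/36 = -2668/(273 - 126) - 41/6 = -2668/147 - 41/6 = -7345/294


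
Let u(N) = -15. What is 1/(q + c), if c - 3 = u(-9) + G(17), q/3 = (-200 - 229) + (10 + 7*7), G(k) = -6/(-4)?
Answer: -2/2241 ≈ -0.00089246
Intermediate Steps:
G(k) = 3/2 (G(k) = -6*(-¼) = 3/2)
q = -1110 (q = 3*((-200 - 229) + (10 + 7*7)) = 3*(-429 + (10 + 49)) = 3*(-429 + 59) = 3*(-370) = -1110)
c = -21/2 (c = 3 + (-15 + 3/2) = 3 - 27/2 = -21/2 ≈ -10.500)
1/(q + c) = 1/(-1110 - 21/2) = 1/(-2241/2) = -2/2241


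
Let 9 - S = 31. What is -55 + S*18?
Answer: -451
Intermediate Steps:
S = -22 (S = 9 - 1*31 = 9 - 31 = -22)
-55 + S*18 = -55 - 22*18 = -55 - 396 = -451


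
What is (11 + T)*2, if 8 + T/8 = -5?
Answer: -186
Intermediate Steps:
T = -104 (T = -64 + 8*(-5) = -64 - 40 = -104)
(11 + T)*2 = (11 - 104)*2 = -93*2 = -186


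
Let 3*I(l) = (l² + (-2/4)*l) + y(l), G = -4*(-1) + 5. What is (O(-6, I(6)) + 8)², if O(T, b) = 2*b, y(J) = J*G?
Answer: 4356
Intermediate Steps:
G = 9 (G = 4 + 5 = 9)
y(J) = 9*J (y(J) = J*9 = 9*J)
I(l) = l²/3 + 17*l/6 (I(l) = ((l² + (-2/4)*l) + 9*l)/3 = ((l² + (-2*¼)*l) + 9*l)/3 = ((l² - l/2) + 9*l)/3 = (l² + 17*l/2)/3 = l²/3 + 17*l/6)
(O(-6, I(6)) + 8)² = (2*((⅙)*6*(17 + 2*6)) + 8)² = (2*((⅙)*6*(17 + 12)) + 8)² = (2*((⅙)*6*29) + 8)² = (2*29 + 8)² = (58 + 8)² = 66² = 4356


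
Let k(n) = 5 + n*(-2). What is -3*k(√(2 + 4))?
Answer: -15 + 6*√6 ≈ -0.30306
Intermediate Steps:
k(n) = 5 - 2*n
-3*k(√(2 + 4)) = -3*(5 - 2*√(2 + 4)) = -3*(5 - 2*√6) = -15 + 6*√6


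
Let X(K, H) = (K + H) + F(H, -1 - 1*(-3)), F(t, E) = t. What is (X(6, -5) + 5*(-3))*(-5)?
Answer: 95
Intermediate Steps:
X(K, H) = K + 2*H (X(K, H) = (K + H) + H = (H + K) + H = K + 2*H)
(X(6, -5) + 5*(-3))*(-5) = ((6 + 2*(-5)) + 5*(-3))*(-5) = ((6 - 10) - 15)*(-5) = (-4 - 15)*(-5) = -19*(-5) = 95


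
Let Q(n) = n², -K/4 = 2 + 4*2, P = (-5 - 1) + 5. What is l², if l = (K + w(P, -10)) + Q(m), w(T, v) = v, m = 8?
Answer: 196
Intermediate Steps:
P = -1 (P = -6 + 5 = -1)
K = -40 (K = -4*(2 + 4*2) = -4*(2 + 8) = -4*10 = -40)
l = 14 (l = (-40 - 10) + 8² = -50 + 64 = 14)
l² = 14² = 196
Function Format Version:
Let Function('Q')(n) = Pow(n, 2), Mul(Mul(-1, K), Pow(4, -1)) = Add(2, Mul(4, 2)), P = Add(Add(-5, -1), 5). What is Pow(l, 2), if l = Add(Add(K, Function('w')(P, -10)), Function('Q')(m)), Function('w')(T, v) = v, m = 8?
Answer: 196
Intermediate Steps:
P = -1 (P = Add(-6, 5) = -1)
K = -40 (K = Mul(-4, Add(2, Mul(4, 2))) = Mul(-4, Add(2, 8)) = Mul(-4, 10) = -40)
l = 14 (l = Add(Add(-40, -10), Pow(8, 2)) = Add(-50, 64) = 14)
Pow(l, 2) = Pow(14, 2) = 196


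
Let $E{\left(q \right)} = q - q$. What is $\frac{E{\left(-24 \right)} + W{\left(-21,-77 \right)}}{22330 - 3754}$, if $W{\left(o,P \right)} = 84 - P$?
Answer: $\frac{161}{18576} \approx 0.0086671$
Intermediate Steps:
$E{\left(q \right)} = 0$
$\frac{E{\left(-24 \right)} + W{\left(-21,-77 \right)}}{22330 - 3754} = \frac{0 + \left(84 - -77\right)}{22330 - 3754} = \frac{0 + \left(84 + 77\right)}{18576} = \left(0 + 161\right) \frac{1}{18576} = 161 \cdot \frac{1}{18576} = \frac{161}{18576}$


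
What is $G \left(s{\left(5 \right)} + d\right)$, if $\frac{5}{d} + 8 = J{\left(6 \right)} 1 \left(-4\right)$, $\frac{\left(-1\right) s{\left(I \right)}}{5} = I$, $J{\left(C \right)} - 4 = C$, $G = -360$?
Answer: $\frac{18075}{2} \approx 9037.5$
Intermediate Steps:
$J{\left(C \right)} = 4 + C$
$s{\left(I \right)} = - 5 I$
$d = - \frac{5}{48}$ ($d = \frac{5}{-8 + \left(4 + 6\right) 1 \left(-4\right)} = \frac{5}{-8 + 10 \cdot 1 \left(-4\right)} = \frac{5}{-8 + 10 \left(-4\right)} = \frac{5}{-8 - 40} = \frac{5}{-48} = 5 \left(- \frac{1}{48}\right) = - \frac{5}{48} \approx -0.10417$)
$G \left(s{\left(5 \right)} + d\right) = - 360 \left(\left(-5\right) 5 - \frac{5}{48}\right) = - 360 \left(-25 - \frac{5}{48}\right) = \left(-360\right) \left(- \frac{1205}{48}\right) = \frac{18075}{2}$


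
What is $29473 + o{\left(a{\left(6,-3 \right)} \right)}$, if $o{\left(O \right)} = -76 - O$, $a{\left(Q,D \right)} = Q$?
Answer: $29391$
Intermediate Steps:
$29473 + o{\left(a{\left(6,-3 \right)} \right)} = 29473 - 82 = 29391$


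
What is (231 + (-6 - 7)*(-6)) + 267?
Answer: 576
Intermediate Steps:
(231 + (-6 - 7)*(-6)) + 267 = (231 - 13*(-6)) + 267 = (231 + 78) + 267 = 309 + 267 = 576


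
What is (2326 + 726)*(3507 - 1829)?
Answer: 5121256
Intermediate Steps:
(2326 + 726)*(3507 - 1829) = 3052*1678 = 5121256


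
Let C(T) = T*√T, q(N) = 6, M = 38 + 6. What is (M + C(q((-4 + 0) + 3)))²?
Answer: 2152 + 528*√6 ≈ 3445.3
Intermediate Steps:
M = 44
C(T) = T^(3/2)
(M + C(q((-4 + 0) + 3)))² = (44 + 6^(3/2))² = (44 + 6*√6)²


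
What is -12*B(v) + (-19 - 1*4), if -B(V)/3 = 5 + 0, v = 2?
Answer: 157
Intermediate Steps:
B(V) = -15 (B(V) = -3*(5 + 0) = -3*5 = -15)
-12*B(v) + (-19 - 1*4) = -12*(-15) + (-19 - 1*4) = 180 + (-19 - 4) = 180 - 23 = 157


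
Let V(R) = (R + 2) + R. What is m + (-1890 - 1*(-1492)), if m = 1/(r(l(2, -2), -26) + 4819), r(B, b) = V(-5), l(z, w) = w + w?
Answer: -1914777/4811 ≈ -398.00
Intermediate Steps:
l(z, w) = 2*w
V(R) = 2 + 2*R (V(R) = (2 + R) + R = 2 + 2*R)
r(B, b) = -8 (r(B, b) = 2 + 2*(-5) = 2 - 10 = -8)
m = 1/4811 (m = 1/(-8 + 4819) = 1/4811 ≈ 0.00020786)
m + (-1890 - 1*(-1492)) = 1/4811 + (-1890 - 1*(-1492)) = 1/4811 + (-1890 + 1492) = 1/4811 - 398 = -1914777/4811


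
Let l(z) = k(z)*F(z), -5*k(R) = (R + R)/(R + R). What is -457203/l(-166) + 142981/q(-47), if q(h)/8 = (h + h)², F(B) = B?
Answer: -80785046737/5867104 ≈ -13769.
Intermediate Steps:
k(R) = -⅕ (k(R) = -(R + R)/(5*(R + R)) = -2*R/(5*(2*R)) = -2*R*1/(2*R)/5 = -⅕*1 = -⅕)
l(z) = -z/5
q(h) = 32*h² (q(h) = 8*(h + h)² = 8*(2*h)² = 8*(4*h²) = 32*h²)
-457203/l(-166) + 142981/q(-47) = -457203/((-⅕*(-166))) + 142981/((32*(-47)²)) = -457203/166/5 + 142981/((32*2209)) = -457203*5/166 + 142981/70688 = -2286015/166 + 142981*(1/70688) = -2286015/166 + 142981/70688 = -80785046737/5867104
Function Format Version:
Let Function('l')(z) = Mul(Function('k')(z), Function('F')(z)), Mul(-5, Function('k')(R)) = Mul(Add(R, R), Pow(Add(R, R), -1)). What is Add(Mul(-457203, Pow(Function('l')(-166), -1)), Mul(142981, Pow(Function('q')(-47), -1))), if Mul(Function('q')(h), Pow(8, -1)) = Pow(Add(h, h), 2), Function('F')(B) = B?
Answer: Rational(-80785046737, 5867104) ≈ -13769.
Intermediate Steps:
Function('k')(R) = Rational(-1, 5) (Function('k')(R) = Mul(Rational(-1, 5), Mul(Add(R, R), Pow(Add(R, R), -1))) = Mul(Rational(-1, 5), Mul(Mul(2, R), Pow(Mul(2, R), -1))) = Mul(Rational(-1, 5), Mul(Mul(2, R), Mul(Rational(1, 2), Pow(R, -1)))) = Mul(Rational(-1, 5), 1) = Rational(-1, 5))
Function('l')(z) = Mul(Rational(-1, 5), z)
Function('q')(h) = Mul(32, Pow(h, 2)) (Function('q')(h) = Mul(8, Pow(Add(h, h), 2)) = Mul(8, Pow(Mul(2, h), 2)) = Mul(8, Mul(4, Pow(h, 2))) = Mul(32, Pow(h, 2)))
Add(Mul(-457203, Pow(Function('l')(-166), -1)), Mul(142981, Pow(Function('q')(-47), -1))) = Add(Mul(-457203, Pow(Mul(Rational(-1, 5), -166), -1)), Mul(142981, Pow(Mul(32, Pow(-47, 2)), -1))) = Add(Mul(-457203, Pow(Rational(166, 5), -1)), Mul(142981, Pow(Mul(32, 2209), -1))) = Add(Mul(-457203, Rational(5, 166)), Mul(142981, Pow(70688, -1))) = Add(Rational(-2286015, 166), Mul(142981, Rational(1, 70688))) = Add(Rational(-2286015, 166), Rational(142981, 70688)) = Rational(-80785046737, 5867104)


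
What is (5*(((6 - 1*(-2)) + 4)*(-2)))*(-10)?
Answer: 1200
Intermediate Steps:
(5*(((6 - 1*(-2)) + 4)*(-2)))*(-10) = (5*(((6 + 2) + 4)*(-2)))*(-10) = (5*((8 + 4)*(-2)))*(-10) = (5*(12*(-2)))*(-10) = (5*(-24))*(-10) = -120*(-10) = 1200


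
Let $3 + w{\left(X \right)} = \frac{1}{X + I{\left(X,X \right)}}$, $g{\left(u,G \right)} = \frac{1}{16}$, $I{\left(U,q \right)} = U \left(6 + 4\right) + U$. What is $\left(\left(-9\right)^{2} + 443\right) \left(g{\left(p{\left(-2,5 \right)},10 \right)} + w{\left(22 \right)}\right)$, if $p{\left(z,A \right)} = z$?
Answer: $- \frac{202919}{132} \approx -1537.3$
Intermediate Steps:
$I{\left(U,q \right)} = 11 U$ ($I{\left(U,q \right)} = U 10 + U = 10 U + U = 11 U$)
$g{\left(u,G \right)} = \frac{1}{16}$
$w{\left(X \right)} = -3 + \frac{1}{12 X}$ ($w{\left(X \right)} = -3 + \frac{1}{X + 11 X} = -3 + \frac{1}{12 X}$)
$\left(\left(-9\right)^{2} + 443\right) \left(g{\left(p{\left(-2,5 \right)},10 \right)} + w{\left(22 \right)}\right) = \left(\left(-9\right)^{2} + 443\right) \left(\frac{1}{16} - \left(3 - \frac{1}{12 \cdot 22}\right)\right) = \left(81 + 443\right) \left(\frac{1}{16} + \left(-3 + \frac{1}{12} \cdot \frac{1}{22}\right)\right) = 524 \left(\frac{1}{16} + \left(-3 + \frac{1}{264}\right)\right) = 524 \left(\frac{1}{16} - \frac{791}{264}\right) = 524 \left(- \frac{1549}{528}\right) = - \frac{202919}{132}$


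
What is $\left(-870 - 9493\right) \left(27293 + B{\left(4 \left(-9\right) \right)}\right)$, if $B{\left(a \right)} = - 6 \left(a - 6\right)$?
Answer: $-285448835$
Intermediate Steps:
$B{\left(a \right)} = 36 - 6 a$ ($B{\left(a \right)} = - 6 \left(-6 + a\right) = 36 - 6 a$)
$\left(-870 - 9493\right) \left(27293 + B{\left(4 \left(-9\right) \right)}\right) = \left(-870 - 9493\right) \left(27293 - \left(-36 + 6 \cdot 4 \left(-9\right)\right)\right) = - 10363 \left(27293 + \left(36 - -216\right)\right) = - 10363 \left(27293 + \left(36 + 216\right)\right) = - 10363 \left(27293 + 252\right) = \left(-10363\right) 27545 = -285448835$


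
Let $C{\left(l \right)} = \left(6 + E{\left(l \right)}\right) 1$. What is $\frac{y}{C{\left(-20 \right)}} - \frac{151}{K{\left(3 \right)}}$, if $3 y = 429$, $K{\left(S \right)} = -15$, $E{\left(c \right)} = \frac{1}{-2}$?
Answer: $\frac{541}{15} \approx 36.067$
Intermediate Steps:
$E{\left(c \right)} = - \frac{1}{2}$
$C{\left(l \right)} = \frac{11}{2}$ ($C{\left(l \right)} = \left(6 - \frac{1}{2}\right) 1 = \frac{11}{2} \cdot 1 = \frac{11}{2}$)
$y = 143$ ($y = \frac{1}{3} \cdot 429 = 143$)
$\frac{y}{C{\left(-20 \right)}} - \frac{151}{K{\left(3 \right)}} = \frac{143}{\frac{11}{2}} - \frac{151}{-15} = 143 \cdot \frac{2}{11} - - \frac{151}{15} = 26 + \frac{151}{15} = \frac{541}{15}$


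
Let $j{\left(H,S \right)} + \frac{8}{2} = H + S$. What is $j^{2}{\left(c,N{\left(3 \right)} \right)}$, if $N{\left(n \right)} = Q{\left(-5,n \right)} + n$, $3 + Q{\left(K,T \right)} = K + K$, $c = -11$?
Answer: $625$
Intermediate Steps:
$Q{\left(K,T \right)} = -3 + 2 K$ ($Q{\left(K,T \right)} = -3 + \left(K + K\right) = -3 + 2 K$)
$N{\left(n \right)} = -13 + n$ ($N{\left(n \right)} = \left(-3 + 2 \left(-5\right)\right) + n = \left(-3 - 10\right) + n = -13 + n$)
$j{\left(H,S \right)} = -4 + H + S$ ($j{\left(H,S \right)} = -4 + \left(H + S\right) = -4 + H + S$)
$j^{2}{\left(c,N{\left(3 \right)} \right)} = \left(-4 - 11 + \left(-13 + 3\right)\right)^{2} = \left(-4 - 11 - 10\right)^{2} = \left(-25\right)^{2} = 625$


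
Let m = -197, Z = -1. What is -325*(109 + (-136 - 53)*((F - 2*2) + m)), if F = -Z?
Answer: -12320425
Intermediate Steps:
F = 1 (F = -1*(-1) = 1)
-325*(109 + (-136 - 53)*((F - 2*2) + m)) = -325*(109 + (-136 - 53)*((1 - 2*2) - 197)) = -325*(109 - 189*((1 - 4) - 197)) = -325*(109 - 189*(-3 - 197)) = -325*(109 - 189*(-200)) = -325*(109 + 37800) = -325*37909 = -12320425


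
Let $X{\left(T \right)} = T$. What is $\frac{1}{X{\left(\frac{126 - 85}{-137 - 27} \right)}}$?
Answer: $-4$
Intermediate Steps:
$\frac{1}{X{\left(\frac{126 - 85}{-137 - 27} \right)}} = \frac{1}{\left(126 - 85\right) \frac{1}{-137 - 27}} = \frac{1}{41 \frac{1}{-164}} = \frac{1}{41 \left(- \frac{1}{164}\right)} = \frac{1}{- \frac{1}{4}} = -4$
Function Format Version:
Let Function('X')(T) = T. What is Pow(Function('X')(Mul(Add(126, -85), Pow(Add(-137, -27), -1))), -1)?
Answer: -4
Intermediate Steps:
Pow(Function('X')(Mul(Add(126, -85), Pow(Add(-137, -27), -1))), -1) = Pow(Mul(Add(126, -85), Pow(Add(-137, -27), -1)), -1) = Pow(Mul(41, Pow(-164, -1)), -1) = Pow(Mul(41, Rational(-1, 164)), -1) = Pow(Rational(-1, 4), -1) = -4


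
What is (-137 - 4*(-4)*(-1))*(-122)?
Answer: 18666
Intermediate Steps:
(-137 - 4*(-4)*(-1))*(-122) = (-137 + 16*(-1))*(-122) = (-137 - 16)*(-122) = -153*(-122) = 18666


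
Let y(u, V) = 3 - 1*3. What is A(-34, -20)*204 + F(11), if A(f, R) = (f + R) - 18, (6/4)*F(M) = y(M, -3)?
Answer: -14688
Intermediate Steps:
y(u, V) = 0 (y(u, V) = 3 - 3 = 0)
F(M) = 0 (F(M) = (⅔)*0 = 0)
A(f, R) = -18 + R + f (A(f, R) = (R + f) - 18 = -18 + R + f)
A(-34, -20)*204 + F(11) = (-18 - 20 - 34)*204 + 0 = -72*204 + 0 = -14688 + 0 = -14688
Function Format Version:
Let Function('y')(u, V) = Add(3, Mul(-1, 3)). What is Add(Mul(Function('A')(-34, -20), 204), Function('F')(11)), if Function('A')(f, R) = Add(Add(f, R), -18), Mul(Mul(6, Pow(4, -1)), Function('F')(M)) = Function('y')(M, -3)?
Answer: -14688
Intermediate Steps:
Function('y')(u, V) = 0 (Function('y')(u, V) = Add(3, -3) = 0)
Function('F')(M) = 0 (Function('F')(M) = Mul(Rational(2, 3), 0) = 0)
Function('A')(f, R) = Add(-18, R, f) (Function('A')(f, R) = Add(Add(R, f), -18) = Add(-18, R, f))
Add(Mul(Function('A')(-34, -20), 204), Function('F')(11)) = Add(Mul(Add(-18, -20, -34), 204), 0) = Add(Mul(-72, 204), 0) = Add(-14688, 0) = -14688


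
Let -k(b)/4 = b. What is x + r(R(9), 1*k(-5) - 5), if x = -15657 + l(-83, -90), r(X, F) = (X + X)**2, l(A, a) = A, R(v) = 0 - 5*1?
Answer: -15640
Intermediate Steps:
k(b) = -4*b
R(v) = -5 (R(v) = 0 - 5 = -5)
r(X, F) = 4*X**2 (r(X, F) = (2*X)**2 = 4*X**2)
x = -15740 (x = -15657 - 83 = -15740)
x + r(R(9), 1*k(-5) - 5) = -15740 + 4*(-5)**2 = -15740 + 4*25 = -15740 + 100 = -15640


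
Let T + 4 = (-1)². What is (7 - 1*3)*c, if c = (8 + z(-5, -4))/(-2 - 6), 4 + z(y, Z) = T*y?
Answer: -19/2 ≈ -9.5000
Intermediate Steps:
T = -3 (T = -4 + (-1)² = -4 + 1 = -3)
z(y, Z) = -4 - 3*y
c = -19/8 (c = (8 + (-4 - 3*(-5)))/(-2 - 6) = (8 + (-4 + 15))/(-8) = (8 + 11)*(-⅛) = 19*(-⅛) = -19/8 ≈ -2.3750)
(7 - 1*3)*c = (7 - 1*3)*(-19/8) = (7 - 3)*(-19/8) = 4*(-19/8) = -19/2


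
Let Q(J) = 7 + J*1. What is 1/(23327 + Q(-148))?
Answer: 1/23186 ≈ 4.3129e-5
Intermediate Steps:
Q(J) = 7 + J
1/(23327 + Q(-148)) = 1/(23327 + (7 - 148)) = 1/(23327 - 141) = 1/23186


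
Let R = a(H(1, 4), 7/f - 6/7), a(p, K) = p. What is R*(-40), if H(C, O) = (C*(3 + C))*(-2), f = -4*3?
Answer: 320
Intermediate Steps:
f = -12
H(C, O) = -2*C*(3 + C)
R = -8 (R = -2*1*(3 + 1) = -2*1*4 = -8)
R*(-40) = -8*(-40) = 320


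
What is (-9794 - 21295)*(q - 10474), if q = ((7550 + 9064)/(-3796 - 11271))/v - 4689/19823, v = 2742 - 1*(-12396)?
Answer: 146321953468857126/449345459 ≈ 3.2563e+8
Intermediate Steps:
v = 15138 (v = 2742 + 12396 = 15138)
q = -4571864824/19321854737 (q = ((7550 + 9064)/(-3796 - 11271))/15138 - 4689/19823 = (16614/(-15067))*(1/15138) - 4689*1/19823 = (16614*(-1/15067))*(1/15138) - 4689/19823 = -1278/1159*1/15138 - 4689/19823 = -71/974719 - 4689/19823 = -4571864824/19321854737 ≈ -0.23662)
(-9794 - 21295)*(q - 10474) = (-9794 - 21295)*(-4571864824/19321854737 - 10474) = -31089*(-202381678380162/19321854737) = 146321953468857126/449345459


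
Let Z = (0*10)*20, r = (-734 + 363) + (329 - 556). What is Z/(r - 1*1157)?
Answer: 0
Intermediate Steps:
r = -598 (r = -371 - 227 = -598)
Z = 0 (Z = 0*20 = 0)
Z/(r - 1*1157) = 0/(-598 - 1*1157) = 0/(-598 - 1157) = 0/(-1755) = 0*(-1/1755) = 0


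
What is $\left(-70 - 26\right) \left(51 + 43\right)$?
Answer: $-9024$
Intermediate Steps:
$\left(-70 - 26\right) \left(51 + 43\right) = \left(-96\right) 94 = -9024$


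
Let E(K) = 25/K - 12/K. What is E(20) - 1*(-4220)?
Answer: 84413/20 ≈ 4220.6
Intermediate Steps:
E(K) = 13/K
E(20) - 1*(-4220) = 13/20 - 1*(-4220) = 13*(1/20) + 4220 = 13/20 + 4220 = 84413/20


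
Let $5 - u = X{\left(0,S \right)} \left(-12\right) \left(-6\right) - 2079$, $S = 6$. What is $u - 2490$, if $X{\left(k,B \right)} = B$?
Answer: $-838$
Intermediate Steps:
$u = 1652$ ($u = 5 - \left(6 \left(-12\right) \left(-6\right) - 2079\right) = 5 - \left(\left(-72\right) \left(-6\right) - 2079\right) = 5 - \left(432 - 2079\right) = 5 - -1647 = 5 + 1647 = 1652$)
$u - 2490 = 1652 - 2490 = -838$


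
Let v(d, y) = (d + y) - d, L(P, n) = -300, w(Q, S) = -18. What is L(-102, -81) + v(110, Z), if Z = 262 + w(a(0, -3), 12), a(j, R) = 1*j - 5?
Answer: -56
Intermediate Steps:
a(j, R) = -5 + j (a(j, R) = j - 5 = -5 + j)
Z = 244 (Z = 262 - 18 = 244)
v(d, y) = y
L(-102, -81) + v(110, Z) = -300 + 244 = -56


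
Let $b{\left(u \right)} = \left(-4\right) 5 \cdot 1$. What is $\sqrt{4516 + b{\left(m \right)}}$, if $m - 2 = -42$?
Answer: $4 \sqrt{281} \approx 67.052$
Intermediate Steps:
$m = -40$ ($m = 2 - 42 = -40$)
$b{\left(u \right)} = -20$ ($b{\left(u \right)} = \left(-20\right) 1 = -20$)
$\sqrt{4516 + b{\left(m \right)}} = \sqrt{4516 - 20} = \sqrt{4496} = 4 \sqrt{281}$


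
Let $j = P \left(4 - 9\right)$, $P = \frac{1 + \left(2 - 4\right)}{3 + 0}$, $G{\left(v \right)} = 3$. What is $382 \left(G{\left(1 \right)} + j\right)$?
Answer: $\frac{5348}{3} \approx 1782.7$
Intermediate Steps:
$P = - \frac{1}{3}$ ($P = \frac{1 + \left(2 - 4\right)}{3} = \left(1 - 2\right) \frac{1}{3} = \left(-1\right) \frac{1}{3} = - \frac{1}{3} \approx -0.33333$)
$j = \frac{5}{3}$ ($j = - \frac{4 - 9}{3} = \left(- \frac{1}{3}\right) \left(-5\right) = \frac{5}{3} \approx 1.6667$)
$382 \left(G{\left(1 \right)} + j\right) = 382 \left(3 + \frac{5}{3}\right) = 382 \cdot \frac{14}{3} = \frac{5348}{3}$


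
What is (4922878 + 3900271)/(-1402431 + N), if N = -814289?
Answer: -8823149/2216720 ≈ -3.9803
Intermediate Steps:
(4922878 + 3900271)/(-1402431 + N) = (4922878 + 3900271)/(-1402431 - 814289) = 8823149/(-2216720) = 8823149*(-1/2216720) = -8823149/2216720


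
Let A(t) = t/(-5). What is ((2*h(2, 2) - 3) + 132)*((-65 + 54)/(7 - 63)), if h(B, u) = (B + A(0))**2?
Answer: 1507/56 ≈ 26.911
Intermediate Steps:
A(t) = -t/5 (A(t) = t*(-1/5) = -t/5)
h(B, u) = B**2 (h(B, u) = (B - 1/5*0)**2 = (B + 0)**2 = B**2)
((2*h(2, 2) - 3) + 132)*((-65 + 54)/(7 - 63)) = ((2*2**2 - 3) + 132)*((-65 + 54)/(7 - 63)) = ((2*4 - 3) + 132)*(-11/(-56)) = ((8 - 3) + 132)*(-11*(-1/56)) = (5 + 132)*(11/56) = 137*(11/56) = 1507/56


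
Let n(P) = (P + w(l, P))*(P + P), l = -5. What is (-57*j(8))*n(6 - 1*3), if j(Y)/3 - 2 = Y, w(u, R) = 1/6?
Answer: -32490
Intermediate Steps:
w(u, R) = ⅙
j(Y) = 6 + 3*Y
n(P) = 2*P*(⅙ + P) (n(P) = (P + ⅙)*(P + P) = (⅙ + P)*(2*P) = 2*P*(⅙ + P))
(-57*j(8))*n(6 - 1*3) = (-57*(6 + 3*8))*((6 - 1*3)*(1 + 6*(6 - 1*3))/3) = (-57*(6 + 24))*((6 - 3)*(1 + 6*(6 - 3))/3) = (-57*30)*((⅓)*3*(1 + 6*3)) = -570*3*(1 + 18) = -570*3*19 = -1710*19 = -32490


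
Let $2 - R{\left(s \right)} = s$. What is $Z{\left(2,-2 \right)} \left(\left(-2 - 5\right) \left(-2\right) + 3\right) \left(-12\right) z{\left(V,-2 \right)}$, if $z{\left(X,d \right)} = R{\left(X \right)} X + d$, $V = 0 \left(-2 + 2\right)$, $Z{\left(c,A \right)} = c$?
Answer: $816$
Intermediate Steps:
$R{\left(s \right)} = 2 - s$
$V = 0$ ($V = 0 \cdot 0 = 0$)
$z{\left(X,d \right)} = d + X \left(2 - X\right)$ ($z{\left(X,d \right)} = \left(2 - X\right) X + d = X \left(2 - X\right) + d = d + X \left(2 - X\right)$)
$Z{\left(2,-2 \right)} \left(\left(-2 - 5\right) \left(-2\right) + 3\right) \left(-12\right) z{\left(V,-2 \right)} = 2 \left(\left(-2 - 5\right) \left(-2\right) + 3\right) \left(-12\right) \left(-2 - 0 \left(-2 + 0\right)\right) = 2 \left(\left(-7\right) \left(-2\right) + 3\right) \left(-12\right) \left(-2 - 0 \left(-2\right)\right) = 2 \left(14 + 3\right) \left(-12\right) \left(-2 + 0\right) = 2 \cdot 17 \left(-12\right) \left(-2\right) = 34 \left(-12\right) \left(-2\right) = \left(-408\right) \left(-2\right) = 816$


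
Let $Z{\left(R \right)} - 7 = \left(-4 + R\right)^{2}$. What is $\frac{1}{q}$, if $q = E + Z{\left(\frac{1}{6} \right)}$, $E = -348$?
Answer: $- \frac{36}{11747} \approx -0.0030646$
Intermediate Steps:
$Z{\left(R \right)} = 7 + \left(-4 + R\right)^{2}$
$q = - \frac{11747}{36}$ ($q = -348 + \left(7 + \left(-4 + \frac{1}{6}\right)^{2}\right) = -348 + \left(7 + \left(- \frac{23}{6}\right)^{2}\right) = -348 + \left(7 + \frac{529}{36}\right) = -348 + \frac{781}{36} = - \frac{11747}{36} \approx -326.31$)
$\frac{1}{q} = \frac{1}{- \frac{11747}{36}} = - \frac{36}{11747}$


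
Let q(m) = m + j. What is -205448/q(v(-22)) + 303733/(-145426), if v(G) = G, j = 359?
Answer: -29979838869/49008562 ≈ -611.73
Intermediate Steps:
q(m) = 359 + m (q(m) = m + 359 = 359 + m)
-205448/q(v(-22)) + 303733/(-145426) = -205448/(359 - 22) + 303733/(-145426) = -205448/337 + 303733*(-1/145426) = -205448*1/337 - 303733/145426 = -205448/337 - 303733/145426 = -29979838869/49008562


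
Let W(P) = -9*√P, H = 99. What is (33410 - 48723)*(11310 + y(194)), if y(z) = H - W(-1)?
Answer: -174706017 - 137817*I ≈ -1.7471e+8 - 1.3782e+5*I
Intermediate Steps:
y(z) = 99 + 9*I (y(z) = 99 - (-9)*√(-1) = 99 - (-9)*I = 99 + 9*I)
(33410 - 48723)*(11310 + y(194)) = (33410 - 48723)*(11310 + (99 + 9*I)) = -15313*(11409 + 9*I) = -174706017 - 137817*I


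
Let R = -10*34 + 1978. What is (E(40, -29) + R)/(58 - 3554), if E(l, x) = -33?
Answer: -1605/3496 ≈ -0.45910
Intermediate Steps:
R = 1638 (R = -340 + 1978 = 1638)
(E(40, -29) + R)/(58 - 3554) = (-33 + 1638)/(58 - 3554) = 1605/(-3496) = 1605*(-1/3496) = -1605/3496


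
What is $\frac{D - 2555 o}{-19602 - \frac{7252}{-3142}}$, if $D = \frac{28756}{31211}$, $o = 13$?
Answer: $\frac{1628568680739}{961021521476} \approx 1.6946$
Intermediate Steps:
$D = \frac{28756}{31211}$ ($D = 28756 \cdot \frac{1}{31211} = \frac{28756}{31211} \approx 0.92134$)
$\frac{D - 2555 o}{-19602 - \frac{7252}{-3142}} = \frac{\frac{28756}{31211} - 33215}{-19602 - \frac{7252}{-3142}} = \frac{\frac{28756}{31211} - 33215}{-19602 - - \frac{3626}{1571}} = - \frac{1036644609}{31211 \left(-19602 + \frac{3626}{1571}\right)} = - \frac{1036644609}{31211 \left(- \frac{30791116}{1571}\right)} = \left(- \frac{1036644609}{31211}\right) \left(- \frac{1571}{30791116}\right) = \frac{1628568680739}{961021521476}$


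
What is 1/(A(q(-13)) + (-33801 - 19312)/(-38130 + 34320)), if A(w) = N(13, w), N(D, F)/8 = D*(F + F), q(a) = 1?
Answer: 3810/845593 ≈ 0.0045057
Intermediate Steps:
N(D, F) = 16*D*F (N(D, F) = 8*(D*(F + F)) = 8*(D*(2*F)) = 8*(2*D*F) = 16*D*F)
A(w) = 208*w (A(w) = 16*13*w = 208*w)
1/(A(q(-13)) + (-33801 - 19312)/(-38130 + 34320)) = 1/(208*1 + (-33801 - 19312)/(-38130 + 34320)) = 1/(208 - 53113/(-3810)) = 1/(208 - 53113*(-1/3810)) = 1/(208 + 53113/3810) = 1/(845593/3810) = 3810/845593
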